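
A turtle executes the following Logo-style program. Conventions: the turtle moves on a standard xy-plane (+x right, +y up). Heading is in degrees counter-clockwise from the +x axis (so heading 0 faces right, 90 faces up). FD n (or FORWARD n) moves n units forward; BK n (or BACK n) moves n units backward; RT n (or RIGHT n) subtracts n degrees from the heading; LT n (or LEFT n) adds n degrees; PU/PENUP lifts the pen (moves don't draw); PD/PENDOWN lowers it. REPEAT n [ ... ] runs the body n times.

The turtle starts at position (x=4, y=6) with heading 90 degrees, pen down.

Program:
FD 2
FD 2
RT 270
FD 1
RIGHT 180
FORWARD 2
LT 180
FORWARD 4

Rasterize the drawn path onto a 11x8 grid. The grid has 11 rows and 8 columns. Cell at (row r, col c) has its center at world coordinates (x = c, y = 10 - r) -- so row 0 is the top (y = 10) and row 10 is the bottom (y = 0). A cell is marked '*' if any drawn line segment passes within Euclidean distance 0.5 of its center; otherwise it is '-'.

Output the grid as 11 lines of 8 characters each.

Segment 0: (4,6) -> (4,8)
Segment 1: (4,8) -> (4,10)
Segment 2: (4,10) -> (3,10)
Segment 3: (3,10) -> (5,10)
Segment 4: (5,10) -> (1,10)

Answer: -*****--
----*---
----*---
----*---
----*---
--------
--------
--------
--------
--------
--------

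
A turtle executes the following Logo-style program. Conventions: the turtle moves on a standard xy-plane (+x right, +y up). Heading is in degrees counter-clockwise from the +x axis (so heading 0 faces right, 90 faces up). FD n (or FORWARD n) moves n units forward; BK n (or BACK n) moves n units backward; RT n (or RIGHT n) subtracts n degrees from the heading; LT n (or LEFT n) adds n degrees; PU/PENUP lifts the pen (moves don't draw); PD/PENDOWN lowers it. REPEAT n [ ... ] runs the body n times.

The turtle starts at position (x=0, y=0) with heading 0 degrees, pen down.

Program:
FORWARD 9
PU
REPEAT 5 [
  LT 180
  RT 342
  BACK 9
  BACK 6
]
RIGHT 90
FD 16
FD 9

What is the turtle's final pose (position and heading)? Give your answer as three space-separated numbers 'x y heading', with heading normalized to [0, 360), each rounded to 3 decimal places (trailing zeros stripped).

Executing turtle program step by step:
Start: pos=(0,0), heading=0, pen down
FD 9: (0,0) -> (9,0) [heading=0, draw]
PU: pen up
REPEAT 5 [
  -- iteration 1/5 --
  LT 180: heading 0 -> 180
  RT 342: heading 180 -> 198
  BK 9: (9,0) -> (17.56,2.781) [heading=198, move]
  BK 6: (17.56,2.781) -> (23.266,4.635) [heading=198, move]
  -- iteration 2/5 --
  LT 180: heading 198 -> 18
  RT 342: heading 18 -> 36
  BK 9: (23.266,4.635) -> (15.985,-0.655) [heading=36, move]
  BK 6: (15.985,-0.655) -> (11.131,-4.182) [heading=36, move]
  -- iteration 3/5 --
  LT 180: heading 36 -> 216
  RT 342: heading 216 -> 234
  BK 9: (11.131,-4.182) -> (16.421,3.1) [heading=234, move]
  BK 6: (16.421,3.1) -> (19.947,7.954) [heading=234, move]
  -- iteration 4/5 --
  LT 180: heading 234 -> 54
  RT 342: heading 54 -> 72
  BK 9: (19.947,7.954) -> (17.166,-0.606) [heading=72, move]
  BK 6: (17.166,-0.606) -> (15.312,-6.312) [heading=72, move]
  -- iteration 5/5 --
  LT 180: heading 72 -> 252
  RT 342: heading 252 -> 270
  BK 9: (15.312,-6.312) -> (15.312,2.688) [heading=270, move]
  BK 6: (15.312,2.688) -> (15.312,8.688) [heading=270, move]
]
RT 90: heading 270 -> 180
FD 16: (15.312,8.688) -> (-0.688,8.688) [heading=180, move]
FD 9: (-0.688,8.688) -> (-9.688,8.688) [heading=180, move]
Final: pos=(-9.688,8.688), heading=180, 1 segment(s) drawn

Answer: -9.688 8.688 180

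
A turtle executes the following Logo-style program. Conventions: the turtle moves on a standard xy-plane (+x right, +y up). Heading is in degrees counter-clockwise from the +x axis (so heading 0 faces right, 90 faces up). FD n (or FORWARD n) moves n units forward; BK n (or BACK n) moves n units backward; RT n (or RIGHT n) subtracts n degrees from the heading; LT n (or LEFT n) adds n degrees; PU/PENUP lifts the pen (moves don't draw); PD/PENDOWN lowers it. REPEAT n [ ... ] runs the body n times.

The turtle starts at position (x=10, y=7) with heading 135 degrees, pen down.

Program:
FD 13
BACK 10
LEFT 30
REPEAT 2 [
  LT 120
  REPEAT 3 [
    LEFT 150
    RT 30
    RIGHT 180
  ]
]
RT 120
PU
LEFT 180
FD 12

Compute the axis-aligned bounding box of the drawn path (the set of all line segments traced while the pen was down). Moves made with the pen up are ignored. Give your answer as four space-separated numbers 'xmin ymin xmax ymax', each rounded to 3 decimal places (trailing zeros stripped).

Answer: 0.808 7 10 16.192

Derivation:
Executing turtle program step by step:
Start: pos=(10,7), heading=135, pen down
FD 13: (10,7) -> (0.808,16.192) [heading=135, draw]
BK 10: (0.808,16.192) -> (7.879,9.121) [heading=135, draw]
LT 30: heading 135 -> 165
REPEAT 2 [
  -- iteration 1/2 --
  LT 120: heading 165 -> 285
  REPEAT 3 [
    -- iteration 1/3 --
    LT 150: heading 285 -> 75
    RT 30: heading 75 -> 45
    RT 180: heading 45 -> 225
    -- iteration 2/3 --
    LT 150: heading 225 -> 15
    RT 30: heading 15 -> 345
    RT 180: heading 345 -> 165
    -- iteration 3/3 --
    LT 150: heading 165 -> 315
    RT 30: heading 315 -> 285
    RT 180: heading 285 -> 105
  ]
  -- iteration 2/2 --
  LT 120: heading 105 -> 225
  REPEAT 3 [
    -- iteration 1/3 --
    LT 150: heading 225 -> 15
    RT 30: heading 15 -> 345
    RT 180: heading 345 -> 165
    -- iteration 2/3 --
    LT 150: heading 165 -> 315
    RT 30: heading 315 -> 285
    RT 180: heading 285 -> 105
    -- iteration 3/3 --
    LT 150: heading 105 -> 255
    RT 30: heading 255 -> 225
    RT 180: heading 225 -> 45
  ]
]
RT 120: heading 45 -> 285
PU: pen up
LT 180: heading 285 -> 105
FD 12: (7.879,9.121) -> (4.773,20.712) [heading=105, move]
Final: pos=(4.773,20.712), heading=105, 2 segment(s) drawn

Segment endpoints: x in {0.808, 7.879, 10}, y in {7, 9.121, 16.192}
xmin=0.808, ymin=7, xmax=10, ymax=16.192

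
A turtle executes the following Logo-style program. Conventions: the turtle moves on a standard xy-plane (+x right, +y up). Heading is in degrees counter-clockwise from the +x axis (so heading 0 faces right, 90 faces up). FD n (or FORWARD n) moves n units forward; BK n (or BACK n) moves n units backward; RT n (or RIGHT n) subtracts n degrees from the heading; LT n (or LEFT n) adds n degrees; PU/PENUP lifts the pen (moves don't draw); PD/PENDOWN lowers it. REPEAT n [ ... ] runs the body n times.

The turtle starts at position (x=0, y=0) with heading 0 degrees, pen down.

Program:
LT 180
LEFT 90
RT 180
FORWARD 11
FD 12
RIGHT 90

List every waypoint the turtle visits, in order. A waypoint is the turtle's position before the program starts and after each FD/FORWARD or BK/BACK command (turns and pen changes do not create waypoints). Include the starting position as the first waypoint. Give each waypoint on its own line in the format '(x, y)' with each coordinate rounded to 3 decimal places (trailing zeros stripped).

Executing turtle program step by step:
Start: pos=(0,0), heading=0, pen down
LT 180: heading 0 -> 180
LT 90: heading 180 -> 270
RT 180: heading 270 -> 90
FD 11: (0,0) -> (0,11) [heading=90, draw]
FD 12: (0,11) -> (0,23) [heading=90, draw]
RT 90: heading 90 -> 0
Final: pos=(0,23), heading=0, 2 segment(s) drawn
Waypoints (3 total):
(0, 0)
(0, 11)
(0, 23)

Answer: (0, 0)
(0, 11)
(0, 23)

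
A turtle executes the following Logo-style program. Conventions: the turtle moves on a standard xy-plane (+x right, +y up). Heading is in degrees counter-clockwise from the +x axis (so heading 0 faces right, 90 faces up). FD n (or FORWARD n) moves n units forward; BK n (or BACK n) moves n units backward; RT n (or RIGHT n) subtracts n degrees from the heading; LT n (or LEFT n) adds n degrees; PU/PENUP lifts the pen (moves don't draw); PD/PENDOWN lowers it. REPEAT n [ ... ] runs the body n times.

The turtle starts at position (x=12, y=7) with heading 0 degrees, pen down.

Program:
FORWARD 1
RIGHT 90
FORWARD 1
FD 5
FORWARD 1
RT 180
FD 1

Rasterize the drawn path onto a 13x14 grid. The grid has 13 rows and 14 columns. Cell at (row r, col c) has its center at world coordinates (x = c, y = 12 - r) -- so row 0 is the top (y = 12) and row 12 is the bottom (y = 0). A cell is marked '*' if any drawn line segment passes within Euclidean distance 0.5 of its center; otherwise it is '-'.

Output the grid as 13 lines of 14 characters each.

Segment 0: (12,7) -> (13,7)
Segment 1: (13,7) -> (13,6)
Segment 2: (13,6) -> (13,1)
Segment 3: (13,1) -> (13,0)
Segment 4: (13,0) -> (13,1)

Answer: --------------
--------------
--------------
--------------
--------------
------------**
-------------*
-------------*
-------------*
-------------*
-------------*
-------------*
-------------*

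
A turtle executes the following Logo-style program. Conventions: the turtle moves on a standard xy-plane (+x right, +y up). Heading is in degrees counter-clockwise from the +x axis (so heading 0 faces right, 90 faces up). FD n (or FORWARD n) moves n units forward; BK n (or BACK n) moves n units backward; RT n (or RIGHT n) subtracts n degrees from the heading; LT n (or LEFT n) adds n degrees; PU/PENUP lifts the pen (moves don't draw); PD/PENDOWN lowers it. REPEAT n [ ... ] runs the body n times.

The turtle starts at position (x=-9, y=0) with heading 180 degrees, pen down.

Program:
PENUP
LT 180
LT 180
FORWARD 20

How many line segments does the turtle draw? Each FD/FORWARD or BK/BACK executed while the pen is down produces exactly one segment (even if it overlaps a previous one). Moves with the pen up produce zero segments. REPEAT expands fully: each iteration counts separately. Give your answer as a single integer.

Answer: 0

Derivation:
Executing turtle program step by step:
Start: pos=(-9,0), heading=180, pen down
PU: pen up
LT 180: heading 180 -> 0
LT 180: heading 0 -> 180
FD 20: (-9,0) -> (-29,0) [heading=180, move]
Final: pos=(-29,0), heading=180, 0 segment(s) drawn
Segments drawn: 0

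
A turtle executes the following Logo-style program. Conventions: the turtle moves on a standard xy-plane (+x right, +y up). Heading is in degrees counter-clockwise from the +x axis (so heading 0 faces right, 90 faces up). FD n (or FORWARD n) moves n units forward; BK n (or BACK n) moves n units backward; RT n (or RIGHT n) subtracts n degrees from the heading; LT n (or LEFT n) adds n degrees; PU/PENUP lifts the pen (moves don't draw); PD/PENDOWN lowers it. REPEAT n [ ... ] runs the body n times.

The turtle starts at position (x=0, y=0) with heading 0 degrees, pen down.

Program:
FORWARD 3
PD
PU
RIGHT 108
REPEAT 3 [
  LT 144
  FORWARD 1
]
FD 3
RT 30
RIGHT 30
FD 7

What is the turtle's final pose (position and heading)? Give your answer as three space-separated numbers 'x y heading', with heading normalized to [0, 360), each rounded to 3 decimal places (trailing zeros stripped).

Answer: 5.313 -8.725 264

Derivation:
Executing turtle program step by step:
Start: pos=(0,0), heading=0, pen down
FD 3: (0,0) -> (3,0) [heading=0, draw]
PD: pen down
PU: pen up
RT 108: heading 0 -> 252
REPEAT 3 [
  -- iteration 1/3 --
  LT 144: heading 252 -> 36
  FD 1: (3,0) -> (3.809,0.588) [heading=36, move]
  -- iteration 2/3 --
  LT 144: heading 36 -> 180
  FD 1: (3.809,0.588) -> (2.809,0.588) [heading=180, move]
  -- iteration 3/3 --
  LT 144: heading 180 -> 324
  FD 1: (2.809,0.588) -> (3.618,0) [heading=324, move]
]
FD 3: (3.618,0) -> (6.045,-1.763) [heading=324, move]
RT 30: heading 324 -> 294
RT 30: heading 294 -> 264
FD 7: (6.045,-1.763) -> (5.313,-8.725) [heading=264, move]
Final: pos=(5.313,-8.725), heading=264, 1 segment(s) drawn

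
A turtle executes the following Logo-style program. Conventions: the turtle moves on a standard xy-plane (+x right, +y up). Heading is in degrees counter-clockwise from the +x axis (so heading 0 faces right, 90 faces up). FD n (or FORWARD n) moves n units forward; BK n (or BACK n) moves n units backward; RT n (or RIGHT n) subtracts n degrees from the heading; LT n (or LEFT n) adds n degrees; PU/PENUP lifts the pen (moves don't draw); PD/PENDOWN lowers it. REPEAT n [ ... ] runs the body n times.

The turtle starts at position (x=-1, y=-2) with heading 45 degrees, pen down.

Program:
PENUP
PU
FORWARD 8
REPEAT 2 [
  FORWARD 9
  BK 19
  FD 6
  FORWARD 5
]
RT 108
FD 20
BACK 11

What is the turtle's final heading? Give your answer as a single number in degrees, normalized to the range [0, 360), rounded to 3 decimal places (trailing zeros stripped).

Executing turtle program step by step:
Start: pos=(-1,-2), heading=45, pen down
PU: pen up
PU: pen up
FD 8: (-1,-2) -> (4.657,3.657) [heading=45, move]
REPEAT 2 [
  -- iteration 1/2 --
  FD 9: (4.657,3.657) -> (11.021,10.021) [heading=45, move]
  BK 19: (11.021,10.021) -> (-2.414,-3.414) [heading=45, move]
  FD 6: (-2.414,-3.414) -> (1.828,0.828) [heading=45, move]
  FD 5: (1.828,0.828) -> (5.364,4.364) [heading=45, move]
  -- iteration 2/2 --
  FD 9: (5.364,4.364) -> (11.728,10.728) [heading=45, move]
  BK 19: (11.728,10.728) -> (-1.707,-2.707) [heading=45, move]
  FD 6: (-1.707,-2.707) -> (2.536,1.536) [heading=45, move]
  FD 5: (2.536,1.536) -> (6.071,5.071) [heading=45, move]
]
RT 108: heading 45 -> 297
FD 20: (6.071,5.071) -> (15.151,-12.749) [heading=297, move]
BK 11: (15.151,-12.749) -> (10.157,-2.948) [heading=297, move]
Final: pos=(10.157,-2.948), heading=297, 0 segment(s) drawn

Answer: 297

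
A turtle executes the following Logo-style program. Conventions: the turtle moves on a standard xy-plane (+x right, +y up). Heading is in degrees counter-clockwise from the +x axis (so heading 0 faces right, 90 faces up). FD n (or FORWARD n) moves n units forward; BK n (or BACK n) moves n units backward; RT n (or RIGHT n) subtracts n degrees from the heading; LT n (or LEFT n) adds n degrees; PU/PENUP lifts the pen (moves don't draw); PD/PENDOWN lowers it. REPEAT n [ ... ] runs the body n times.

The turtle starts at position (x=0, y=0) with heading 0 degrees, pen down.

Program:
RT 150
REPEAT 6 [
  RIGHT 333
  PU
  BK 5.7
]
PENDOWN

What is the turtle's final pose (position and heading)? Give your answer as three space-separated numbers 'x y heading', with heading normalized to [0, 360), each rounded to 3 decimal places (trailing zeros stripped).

Answer: -13.66 19.875 12

Derivation:
Executing turtle program step by step:
Start: pos=(0,0), heading=0, pen down
RT 150: heading 0 -> 210
REPEAT 6 [
  -- iteration 1/6 --
  RT 333: heading 210 -> 237
  PU: pen up
  BK 5.7: (0,0) -> (3.104,4.78) [heading=237, move]
  -- iteration 2/6 --
  RT 333: heading 237 -> 264
  PU: pen up
  BK 5.7: (3.104,4.78) -> (3.7,10.449) [heading=264, move]
  -- iteration 3/6 --
  RT 333: heading 264 -> 291
  PU: pen up
  BK 5.7: (3.7,10.449) -> (1.658,15.771) [heading=291, move]
  -- iteration 4/6 --
  RT 333: heading 291 -> 318
  PU: pen up
  BK 5.7: (1.658,15.771) -> (-2.578,19.585) [heading=318, move]
  -- iteration 5/6 --
  RT 333: heading 318 -> 345
  PU: pen up
  BK 5.7: (-2.578,19.585) -> (-8.084,21.06) [heading=345, move]
  -- iteration 6/6 --
  RT 333: heading 345 -> 12
  PU: pen up
  BK 5.7: (-8.084,21.06) -> (-13.66,19.875) [heading=12, move]
]
PD: pen down
Final: pos=(-13.66,19.875), heading=12, 0 segment(s) drawn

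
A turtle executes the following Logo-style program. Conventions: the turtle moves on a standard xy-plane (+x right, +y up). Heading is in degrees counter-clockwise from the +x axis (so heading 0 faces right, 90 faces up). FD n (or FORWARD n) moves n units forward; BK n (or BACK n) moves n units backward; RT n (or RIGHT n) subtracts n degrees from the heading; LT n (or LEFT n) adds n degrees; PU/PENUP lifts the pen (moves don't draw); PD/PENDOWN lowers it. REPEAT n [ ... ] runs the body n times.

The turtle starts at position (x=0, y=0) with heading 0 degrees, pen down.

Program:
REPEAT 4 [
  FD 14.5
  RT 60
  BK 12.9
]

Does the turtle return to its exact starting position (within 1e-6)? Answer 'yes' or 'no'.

Answer: no

Derivation:
Executing turtle program step by step:
Start: pos=(0,0), heading=0, pen down
REPEAT 4 [
  -- iteration 1/4 --
  FD 14.5: (0,0) -> (14.5,0) [heading=0, draw]
  RT 60: heading 0 -> 300
  BK 12.9: (14.5,0) -> (8.05,11.172) [heading=300, draw]
  -- iteration 2/4 --
  FD 14.5: (8.05,11.172) -> (15.3,-1.386) [heading=300, draw]
  RT 60: heading 300 -> 240
  BK 12.9: (15.3,-1.386) -> (21.75,9.786) [heading=240, draw]
  -- iteration 3/4 --
  FD 14.5: (21.75,9.786) -> (14.5,-2.771) [heading=240, draw]
  RT 60: heading 240 -> 180
  BK 12.9: (14.5,-2.771) -> (27.4,-2.771) [heading=180, draw]
  -- iteration 4/4 --
  FD 14.5: (27.4,-2.771) -> (12.9,-2.771) [heading=180, draw]
  RT 60: heading 180 -> 120
  BK 12.9: (12.9,-2.771) -> (19.35,-13.943) [heading=120, draw]
]
Final: pos=(19.35,-13.943), heading=120, 8 segment(s) drawn

Start position: (0, 0)
Final position: (19.35, -13.943)
Distance = 23.85; >= 1e-6 -> NOT closed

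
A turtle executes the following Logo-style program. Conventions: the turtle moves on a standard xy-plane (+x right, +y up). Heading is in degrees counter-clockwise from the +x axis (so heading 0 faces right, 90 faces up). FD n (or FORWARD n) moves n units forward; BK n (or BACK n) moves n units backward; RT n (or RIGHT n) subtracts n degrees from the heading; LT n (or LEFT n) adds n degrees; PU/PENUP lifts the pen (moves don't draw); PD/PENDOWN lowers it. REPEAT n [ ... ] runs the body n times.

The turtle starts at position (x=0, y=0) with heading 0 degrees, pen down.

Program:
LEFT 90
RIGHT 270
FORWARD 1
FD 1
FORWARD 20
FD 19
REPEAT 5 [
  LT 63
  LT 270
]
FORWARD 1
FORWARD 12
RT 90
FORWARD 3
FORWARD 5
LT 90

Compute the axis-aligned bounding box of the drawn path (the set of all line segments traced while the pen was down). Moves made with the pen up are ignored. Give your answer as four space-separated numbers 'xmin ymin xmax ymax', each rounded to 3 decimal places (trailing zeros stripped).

Executing turtle program step by step:
Start: pos=(0,0), heading=0, pen down
LT 90: heading 0 -> 90
RT 270: heading 90 -> 180
FD 1: (0,0) -> (-1,0) [heading=180, draw]
FD 1: (-1,0) -> (-2,0) [heading=180, draw]
FD 20: (-2,0) -> (-22,0) [heading=180, draw]
FD 19: (-22,0) -> (-41,0) [heading=180, draw]
REPEAT 5 [
  -- iteration 1/5 --
  LT 63: heading 180 -> 243
  LT 270: heading 243 -> 153
  -- iteration 2/5 --
  LT 63: heading 153 -> 216
  LT 270: heading 216 -> 126
  -- iteration 3/5 --
  LT 63: heading 126 -> 189
  LT 270: heading 189 -> 99
  -- iteration 4/5 --
  LT 63: heading 99 -> 162
  LT 270: heading 162 -> 72
  -- iteration 5/5 --
  LT 63: heading 72 -> 135
  LT 270: heading 135 -> 45
]
FD 1: (-41,0) -> (-40.293,0.707) [heading=45, draw]
FD 12: (-40.293,0.707) -> (-31.808,9.192) [heading=45, draw]
RT 90: heading 45 -> 315
FD 3: (-31.808,9.192) -> (-29.686,7.071) [heading=315, draw]
FD 5: (-29.686,7.071) -> (-26.151,3.536) [heading=315, draw]
LT 90: heading 315 -> 45
Final: pos=(-26.151,3.536), heading=45, 8 segment(s) drawn

Segment endpoints: x in {-41, -40.293, -31.808, -29.686, -26.151, -22, -2, -1, 0}, y in {0, 0, 0, 0, 0, 0.707, 3.536, 7.071, 9.192}
xmin=-41, ymin=0, xmax=0, ymax=9.192

Answer: -41 0 0 9.192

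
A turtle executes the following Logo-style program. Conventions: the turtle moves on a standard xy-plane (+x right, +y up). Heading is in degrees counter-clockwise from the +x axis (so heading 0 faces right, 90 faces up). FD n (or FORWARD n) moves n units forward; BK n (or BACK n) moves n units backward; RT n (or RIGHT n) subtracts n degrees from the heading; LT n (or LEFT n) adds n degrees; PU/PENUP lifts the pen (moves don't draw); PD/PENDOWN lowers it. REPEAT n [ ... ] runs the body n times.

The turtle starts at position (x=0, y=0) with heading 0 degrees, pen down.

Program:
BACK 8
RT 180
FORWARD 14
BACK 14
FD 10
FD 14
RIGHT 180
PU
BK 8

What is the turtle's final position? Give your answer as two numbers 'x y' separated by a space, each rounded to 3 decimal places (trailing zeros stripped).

Executing turtle program step by step:
Start: pos=(0,0), heading=0, pen down
BK 8: (0,0) -> (-8,0) [heading=0, draw]
RT 180: heading 0 -> 180
FD 14: (-8,0) -> (-22,0) [heading=180, draw]
BK 14: (-22,0) -> (-8,0) [heading=180, draw]
FD 10: (-8,0) -> (-18,0) [heading=180, draw]
FD 14: (-18,0) -> (-32,0) [heading=180, draw]
RT 180: heading 180 -> 0
PU: pen up
BK 8: (-32,0) -> (-40,0) [heading=0, move]
Final: pos=(-40,0), heading=0, 5 segment(s) drawn

Answer: -40 0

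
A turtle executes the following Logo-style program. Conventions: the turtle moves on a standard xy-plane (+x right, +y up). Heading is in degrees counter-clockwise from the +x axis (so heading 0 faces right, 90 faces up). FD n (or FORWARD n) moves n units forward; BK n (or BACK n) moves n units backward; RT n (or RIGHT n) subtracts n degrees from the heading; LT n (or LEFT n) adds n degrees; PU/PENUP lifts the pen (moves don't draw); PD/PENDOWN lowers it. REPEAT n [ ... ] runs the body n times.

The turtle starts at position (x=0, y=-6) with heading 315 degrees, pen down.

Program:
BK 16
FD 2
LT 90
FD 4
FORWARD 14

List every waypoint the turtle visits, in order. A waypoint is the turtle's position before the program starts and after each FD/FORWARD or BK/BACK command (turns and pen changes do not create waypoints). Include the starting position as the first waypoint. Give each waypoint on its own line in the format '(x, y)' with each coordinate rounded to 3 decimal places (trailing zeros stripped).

Executing turtle program step by step:
Start: pos=(0,-6), heading=315, pen down
BK 16: (0,-6) -> (-11.314,5.314) [heading=315, draw]
FD 2: (-11.314,5.314) -> (-9.899,3.899) [heading=315, draw]
LT 90: heading 315 -> 45
FD 4: (-9.899,3.899) -> (-7.071,6.728) [heading=45, draw]
FD 14: (-7.071,6.728) -> (2.828,16.627) [heading=45, draw]
Final: pos=(2.828,16.627), heading=45, 4 segment(s) drawn
Waypoints (5 total):
(0, -6)
(-11.314, 5.314)
(-9.899, 3.899)
(-7.071, 6.728)
(2.828, 16.627)

Answer: (0, -6)
(-11.314, 5.314)
(-9.899, 3.899)
(-7.071, 6.728)
(2.828, 16.627)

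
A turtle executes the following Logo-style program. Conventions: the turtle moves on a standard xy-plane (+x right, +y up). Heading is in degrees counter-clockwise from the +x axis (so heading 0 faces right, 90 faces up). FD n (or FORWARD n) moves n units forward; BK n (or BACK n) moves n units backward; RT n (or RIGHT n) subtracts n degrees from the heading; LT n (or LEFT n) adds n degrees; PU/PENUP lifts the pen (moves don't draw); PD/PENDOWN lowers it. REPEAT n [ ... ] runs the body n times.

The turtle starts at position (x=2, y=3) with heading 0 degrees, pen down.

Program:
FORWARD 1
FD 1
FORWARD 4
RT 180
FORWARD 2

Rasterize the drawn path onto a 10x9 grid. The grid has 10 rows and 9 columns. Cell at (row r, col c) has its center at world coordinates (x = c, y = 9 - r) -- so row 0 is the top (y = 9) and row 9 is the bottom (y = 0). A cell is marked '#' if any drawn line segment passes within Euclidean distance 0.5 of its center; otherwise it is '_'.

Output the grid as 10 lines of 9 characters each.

Answer: _________
_________
_________
_________
_________
_________
__#######
_________
_________
_________

Derivation:
Segment 0: (2,3) -> (3,3)
Segment 1: (3,3) -> (4,3)
Segment 2: (4,3) -> (8,3)
Segment 3: (8,3) -> (6,3)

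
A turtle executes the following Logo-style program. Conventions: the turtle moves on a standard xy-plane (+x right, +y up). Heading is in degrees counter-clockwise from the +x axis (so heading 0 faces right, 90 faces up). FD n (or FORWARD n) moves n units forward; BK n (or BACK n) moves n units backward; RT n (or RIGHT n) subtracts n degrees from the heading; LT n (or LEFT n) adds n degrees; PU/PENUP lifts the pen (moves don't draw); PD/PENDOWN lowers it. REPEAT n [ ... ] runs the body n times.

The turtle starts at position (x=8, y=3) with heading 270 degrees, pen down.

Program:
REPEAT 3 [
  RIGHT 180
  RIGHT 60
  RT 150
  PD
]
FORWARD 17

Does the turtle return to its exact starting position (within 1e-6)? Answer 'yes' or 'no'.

Executing turtle program step by step:
Start: pos=(8,3), heading=270, pen down
REPEAT 3 [
  -- iteration 1/3 --
  RT 180: heading 270 -> 90
  RT 60: heading 90 -> 30
  RT 150: heading 30 -> 240
  PD: pen down
  -- iteration 2/3 --
  RT 180: heading 240 -> 60
  RT 60: heading 60 -> 0
  RT 150: heading 0 -> 210
  PD: pen down
  -- iteration 3/3 --
  RT 180: heading 210 -> 30
  RT 60: heading 30 -> 330
  RT 150: heading 330 -> 180
  PD: pen down
]
FD 17: (8,3) -> (-9,3) [heading=180, draw]
Final: pos=(-9,3), heading=180, 1 segment(s) drawn

Start position: (8, 3)
Final position: (-9, 3)
Distance = 17; >= 1e-6 -> NOT closed

Answer: no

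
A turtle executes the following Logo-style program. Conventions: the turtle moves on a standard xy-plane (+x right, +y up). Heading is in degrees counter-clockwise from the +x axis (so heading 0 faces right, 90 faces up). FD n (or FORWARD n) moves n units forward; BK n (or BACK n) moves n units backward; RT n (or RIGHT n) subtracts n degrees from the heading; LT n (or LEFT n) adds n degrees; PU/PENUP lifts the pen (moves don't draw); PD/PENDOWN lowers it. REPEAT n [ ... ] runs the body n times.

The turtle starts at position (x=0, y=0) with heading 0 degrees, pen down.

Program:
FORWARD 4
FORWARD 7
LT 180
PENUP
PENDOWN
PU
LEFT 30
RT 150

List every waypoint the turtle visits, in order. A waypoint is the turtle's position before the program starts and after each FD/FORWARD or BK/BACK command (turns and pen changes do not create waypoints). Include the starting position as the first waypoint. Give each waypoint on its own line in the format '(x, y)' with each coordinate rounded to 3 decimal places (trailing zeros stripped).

Answer: (0, 0)
(4, 0)
(11, 0)

Derivation:
Executing turtle program step by step:
Start: pos=(0,0), heading=0, pen down
FD 4: (0,0) -> (4,0) [heading=0, draw]
FD 7: (4,0) -> (11,0) [heading=0, draw]
LT 180: heading 0 -> 180
PU: pen up
PD: pen down
PU: pen up
LT 30: heading 180 -> 210
RT 150: heading 210 -> 60
Final: pos=(11,0), heading=60, 2 segment(s) drawn
Waypoints (3 total):
(0, 0)
(4, 0)
(11, 0)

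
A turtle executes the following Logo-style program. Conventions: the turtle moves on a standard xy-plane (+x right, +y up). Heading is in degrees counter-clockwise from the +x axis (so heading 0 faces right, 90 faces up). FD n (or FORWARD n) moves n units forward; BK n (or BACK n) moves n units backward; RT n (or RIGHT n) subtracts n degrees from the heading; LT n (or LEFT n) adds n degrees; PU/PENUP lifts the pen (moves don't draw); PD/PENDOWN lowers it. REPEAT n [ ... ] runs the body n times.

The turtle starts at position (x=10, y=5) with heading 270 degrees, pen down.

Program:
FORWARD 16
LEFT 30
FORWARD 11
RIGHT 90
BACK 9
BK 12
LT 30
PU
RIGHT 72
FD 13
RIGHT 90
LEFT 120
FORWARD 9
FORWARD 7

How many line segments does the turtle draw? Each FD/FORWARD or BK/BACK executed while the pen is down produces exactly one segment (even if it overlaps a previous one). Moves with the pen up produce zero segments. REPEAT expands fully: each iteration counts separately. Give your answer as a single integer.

Executing turtle program step by step:
Start: pos=(10,5), heading=270, pen down
FD 16: (10,5) -> (10,-11) [heading=270, draw]
LT 30: heading 270 -> 300
FD 11: (10,-11) -> (15.5,-20.526) [heading=300, draw]
RT 90: heading 300 -> 210
BK 9: (15.5,-20.526) -> (23.294,-16.026) [heading=210, draw]
BK 12: (23.294,-16.026) -> (33.687,-10.026) [heading=210, draw]
LT 30: heading 210 -> 240
PU: pen up
RT 72: heading 240 -> 168
FD 13: (33.687,-10.026) -> (20.971,-7.323) [heading=168, move]
RT 90: heading 168 -> 78
LT 120: heading 78 -> 198
FD 9: (20.971,-7.323) -> (12.411,-10.105) [heading=198, move]
FD 7: (12.411,-10.105) -> (5.754,-12.268) [heading=198, move]
Final: pos=(5.754,-12.268), heading=198, 4 segment(s) drawn
Segments drawn: 4

Answer: 4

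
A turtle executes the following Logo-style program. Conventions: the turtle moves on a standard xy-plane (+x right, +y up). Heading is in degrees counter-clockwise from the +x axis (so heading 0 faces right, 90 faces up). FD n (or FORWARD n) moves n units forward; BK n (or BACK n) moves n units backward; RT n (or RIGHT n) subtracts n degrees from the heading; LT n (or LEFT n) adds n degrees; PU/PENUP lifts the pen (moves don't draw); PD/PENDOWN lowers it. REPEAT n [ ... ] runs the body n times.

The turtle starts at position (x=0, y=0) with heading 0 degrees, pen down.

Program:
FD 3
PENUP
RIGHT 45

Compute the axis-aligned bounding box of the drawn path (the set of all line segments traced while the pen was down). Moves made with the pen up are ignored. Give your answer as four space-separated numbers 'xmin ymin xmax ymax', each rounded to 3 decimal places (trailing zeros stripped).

Executing turtle program step by step:
Start: pos=(0,0), heading=0, pen down
FD 3: (0,0) -> (3,0) [heading=0, draw]
PU: pen up
RT 45: heading 0 -> 315
Final: pos=(3,0), heading=315, 1 segment(s) drawn

Segment endpoints: x in {0, 3}, y in {0}
xmin=0, ymin=0, xmax=3, ymax=0

Answer: 0 0 3 0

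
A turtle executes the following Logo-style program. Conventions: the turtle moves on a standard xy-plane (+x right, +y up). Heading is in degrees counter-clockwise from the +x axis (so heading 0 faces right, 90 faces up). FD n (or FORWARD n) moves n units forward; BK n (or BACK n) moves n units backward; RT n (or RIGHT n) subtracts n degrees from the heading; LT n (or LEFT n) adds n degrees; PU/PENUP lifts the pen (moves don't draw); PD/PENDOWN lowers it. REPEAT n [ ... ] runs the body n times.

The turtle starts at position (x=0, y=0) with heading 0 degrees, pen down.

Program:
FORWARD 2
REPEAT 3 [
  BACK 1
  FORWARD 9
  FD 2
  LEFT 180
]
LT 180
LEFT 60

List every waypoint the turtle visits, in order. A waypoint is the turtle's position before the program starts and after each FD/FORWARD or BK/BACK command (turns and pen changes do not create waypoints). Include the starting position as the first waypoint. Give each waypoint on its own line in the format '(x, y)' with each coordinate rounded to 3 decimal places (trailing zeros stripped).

Answer: (0, 0)
(2, 0)
(1, 0)
(10, 0)
(12, 0)
(13, 0)
(4, 0)
(2, 0)
(1, 0)
(10, 0)
(12, 0)

Derivation:
Executing turtle program step by step:
Start: pos=(0,0), heading=0, pen down
FD 2: (0,0) -> (2,0) [heading=0, draw]
REPEAT 3 [
  -- iteration 1/3 --
  BK 1: (2,0) -> (1,0) [heading=0, draw]
  FD 9: (1,0) -> (10,0) [heading=0, draw]
  FD 2: (10,0) -> (12,0) [heading=0, draw]
  LT 180: heading 0 -> 180
  -- iteration 2/3 --
  BK 1: (12,0) -> (13,0) [heading=180, draw]
  FD 9: (13,0) -> (4,0) [heading=180, draw]
  FD 2: (4,0) -> (2,0) [heading=180, draw]
  LT 180: heading 180 -> 0
  -- iteration 3/3 --
  BK 1: (2,0) -> (1,0) [heading=0, draw]
  FD 9: (1,0) -> (10,0) [heading=0, draw]
  FD 2: (10,0) -> (12,0) [heading=0, draw]
  LT 180: heading 0 -> 180
]
LT 180: heading 180 -> 0
LT 60: heading 0 -> 60
Final: pos=(12,0), heading=60, 10 segment(s) drawn
Waypoints (11 total):
(0, 0)
(2, 0)
(1, 0)
(10, 0)
(12, 0)
(13, 0)
(4, 0)
(2, 0)
(1, 0)
(10, 0)
(12, 0)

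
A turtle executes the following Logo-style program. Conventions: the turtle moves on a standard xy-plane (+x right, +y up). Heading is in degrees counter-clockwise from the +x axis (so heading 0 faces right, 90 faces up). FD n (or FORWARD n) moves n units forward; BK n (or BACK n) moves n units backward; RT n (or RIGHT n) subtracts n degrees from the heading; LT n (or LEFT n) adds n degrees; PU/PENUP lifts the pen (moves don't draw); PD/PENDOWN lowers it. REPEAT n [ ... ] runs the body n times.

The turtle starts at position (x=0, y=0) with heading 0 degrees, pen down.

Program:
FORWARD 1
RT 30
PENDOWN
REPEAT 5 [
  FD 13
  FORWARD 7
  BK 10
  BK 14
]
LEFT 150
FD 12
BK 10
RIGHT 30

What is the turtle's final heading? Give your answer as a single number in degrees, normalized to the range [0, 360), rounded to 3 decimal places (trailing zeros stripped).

Executing turtle program step by step:
Start: pos=(0,0), heading=0, pen down
FD 1: (0,0) -> (1,0) [heading=0, draw]
RT 30: heading 0 -> 330
PD: pen down
REPEAT 5 [
  -- iteration 1/5 --
  FD 13: (1,0) -> (12.258,-6.5) [heading=330, draw]
  FD 7: (12.258,-6.5) -> (18.321,-10) [heading=330, draw]
  BK 10: (18.321,-10) -> (9.66,-5) [heading=330, draw]
  BK 14: (9.66,-5) -> (-2.464,2) [heading=330, draw]
  -- iteration 2/5 --
  FD 13: (-2.464,2) -> (8.794,-4.5) [heading=330, draw]
  FD 7: (8.794,-4.5) -> (14.856,-8) [heading=330, draw]
  BK 10: (14.856,-8) -> (6.196,-3) [heading=330, draw]
  BK 14: (6.196,-3) -> (-5.928,4) [heading=330, draw]
  -- iteration 3/5 --
  FD 13: (-5.928,4) -> (5.33,-2.5) [heading=330, draw]
  FD 7: (5.33,-2.5) -> (11.392,-6) [heading=330, draw]
  BK 10: (11.392,-6) -> (2.732,-1) [heading=330, draw]
  BK 14: (2.732,-1) -> (-9.392,6) [heading=330, draw]
  -- iteration 4/5 --
  FD 13: (-9.392,6) -> (1.866,-0.5) [heading=330, draw]
  FD 7: (1.866,-0.5) -> (7.928,-4) [heading=330, draw]
  BK 10: (7.928,-4) -> (-0.732,1) [heading=330, draw]
  BK 14: (-0.732,1) -> (-12.856,8) [heading=330, draw]
  -- iteration 5/5 --
  FD 13: (-12.856,8) -> (-1.598,1.5) [heading=330, draw]
  FD 7: (-1.598,1.5) -> (4.464,-2) [heading=330, draw]
  BK 10: (4.464,-2) -> (-4.196,3) [heading=330, draw]
  BK 14: (-4.196,3) -> (-16.321,10) [heading=330, draw]
]
LT 150: heading 330 -> 120
FD 12: (-16.321,10) -> (-22.321,20.392) [heading=120, draw]
BK 10: (-22.321,20.392) -> (-17.321,11.732) [heading=120, draw]
RT 30: heading 120 -> 90
Final: pos=(-17.321,11.732), heading=90, 23 segment(s) drawn

Answer: 90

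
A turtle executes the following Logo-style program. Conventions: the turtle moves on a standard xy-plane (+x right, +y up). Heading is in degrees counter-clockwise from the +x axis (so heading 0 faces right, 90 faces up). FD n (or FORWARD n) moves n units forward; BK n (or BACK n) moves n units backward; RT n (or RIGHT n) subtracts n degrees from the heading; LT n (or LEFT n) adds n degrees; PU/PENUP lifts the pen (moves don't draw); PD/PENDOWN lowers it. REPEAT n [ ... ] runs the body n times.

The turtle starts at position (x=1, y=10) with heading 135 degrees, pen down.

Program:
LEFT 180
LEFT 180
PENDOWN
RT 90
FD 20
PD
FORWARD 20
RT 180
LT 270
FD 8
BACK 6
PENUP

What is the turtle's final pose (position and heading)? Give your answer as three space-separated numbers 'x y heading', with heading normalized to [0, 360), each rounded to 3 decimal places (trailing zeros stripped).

Answer: 27.87 39.698 135

Derivation:
Executing turtle program step by step:
Start: pos=(1,10), heading=135, pen down
LT 180: heading 135 -> 315
LT 180: heading 315 -> 135
PD: pen down
RT 90: heading 135 -> 45
FD 20: (1,10) -> (15.142,24.142) [heading=45, draw]
PD: pen down
FD 20: (15.142,24.142) -> (29.284,38.284) [heading=45, draw]
RT 180: heading 45 -> 225
LT 270: heading 225 -> 135
FD 8: (29.284,38.284) -> (23.627,43.941) [heading=135, draw]
BK 6: (23.627,43.941) -> (27.87,39.698) [heading=135, draw]
PU: pen up
Final: pos=(27.87,39.698), heading=135, 4 segment(s) drawn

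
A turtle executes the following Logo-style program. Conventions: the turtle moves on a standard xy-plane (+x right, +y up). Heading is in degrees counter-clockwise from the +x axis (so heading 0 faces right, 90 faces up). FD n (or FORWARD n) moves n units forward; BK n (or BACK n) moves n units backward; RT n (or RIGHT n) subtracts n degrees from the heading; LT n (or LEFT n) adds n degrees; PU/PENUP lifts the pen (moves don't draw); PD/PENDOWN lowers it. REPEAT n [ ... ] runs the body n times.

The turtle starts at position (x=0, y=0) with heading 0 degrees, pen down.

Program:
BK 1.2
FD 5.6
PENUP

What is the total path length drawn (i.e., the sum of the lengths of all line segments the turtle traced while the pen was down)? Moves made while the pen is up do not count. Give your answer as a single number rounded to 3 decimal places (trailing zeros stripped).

Answer: 6.8

Derivation:
Executing turtle program step by step:
Start: pos=(0,0), heading=0, pen down
BK 1.2: (0,0) -> (-1.2,0) [heading=0, draw]
FD 5.6: (-1.2,0) -> (4.4,0) [heading=0, draw]
PU: pen up
Final: pos=(4.4,0), heading=0, 2 segment(s) drawn

Segment lengths:
  seg 1: (0,0) -> (-1.2,0), length = 1.2
  seg 2: (-1.2,0) -> (4.4,0), length = 5.6
Total = 6.8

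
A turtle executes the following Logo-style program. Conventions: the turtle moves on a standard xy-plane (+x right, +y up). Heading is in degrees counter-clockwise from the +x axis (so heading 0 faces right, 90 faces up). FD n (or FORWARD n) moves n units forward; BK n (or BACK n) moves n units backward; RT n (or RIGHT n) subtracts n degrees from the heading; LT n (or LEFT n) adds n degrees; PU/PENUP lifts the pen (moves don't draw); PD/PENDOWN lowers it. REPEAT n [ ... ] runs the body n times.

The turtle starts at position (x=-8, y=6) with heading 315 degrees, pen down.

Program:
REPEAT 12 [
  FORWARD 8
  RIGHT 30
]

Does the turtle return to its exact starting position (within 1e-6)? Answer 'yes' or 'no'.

Answer: yes

Derivation:
Executing turtle program step by step:
Start: pos=(-8,6), heading=315, pen down
REPEAT 12 [
  -- iteration 1/12 --
  FD 8: (-8,6) -> (-2.343,0.343) [heading=315, draw]
  RT 30: heading 315 -> 285
  -- iteration 2/12 --
  FD 8: (-2.343,0.343) -> (-0.273,-7.384) [heading=285, draw]
  RT 30: heading 285 -> 255
  -- iteration 3/12 --
  FD 8: (-0.273,-7.384) -> (-2.343,-15.112) [heading=255, draw]
  RT 30: heading 255 -> 225
  -- iteration 4/12 --
  FD 8: (-2.343,-15.112) -> (-8,-20.769) [heading=225, draw]
  RT 30: heading 225 -> 195
  -- iteration 5/12 --
  FD 8: (-8,-20.769) -> (-15.727,-22.839) [heading=195, draw]
  RT 30: heading 195 -> 165
  -- iteration 6/12 --
  FD 8: (-15.727,-22.839) -> (-23.455,-20.769) [heading=165, draw]
  RT 30: heading 165 -> 135
  -- iteration 7/12 --
  FD 8: (-23.455,-20.769) -> (-29.112,-15.112) [heading=135, draw]
  RT 30: heading 135 -> 105
  -- iteration 8/12 --
  FD 8: (-29.112,-15.112) -> (-31.182,-7.384) [heading=105, draw]
  RT 30: heading 105 -> 75
  -- iteration 9/12 --
  FD 8: (-31.182,-7.384) -> (-29.112,0.343) [heading=75, draw]
  RT 30: heading 75 -> 45
  -- iteration 10/12 --
  FD 8: (-29.112,0.343) -> (-23.455,6) [heading=45, draw]
  RT 30: heading 45 -> 15
  -- iteration 11/12 --
  FD 8: (-23.455,6) -> (-15.727,8.071) [heading=15, draw]
  RT 30: heading 15 -> 345
  -- iteration 12/12 --
  FD 8: (-15.727,8.071) -> (-8,6) [heading=345, draw]
  RT 30: heading 345 -> 315
]
Final: pos=(-8,6), heading=315, 12 segment(s) drawn

Start position: (-8, 6)
Final position: (-8, 6)
Distance = 0; < 1e-6 -> CLOSED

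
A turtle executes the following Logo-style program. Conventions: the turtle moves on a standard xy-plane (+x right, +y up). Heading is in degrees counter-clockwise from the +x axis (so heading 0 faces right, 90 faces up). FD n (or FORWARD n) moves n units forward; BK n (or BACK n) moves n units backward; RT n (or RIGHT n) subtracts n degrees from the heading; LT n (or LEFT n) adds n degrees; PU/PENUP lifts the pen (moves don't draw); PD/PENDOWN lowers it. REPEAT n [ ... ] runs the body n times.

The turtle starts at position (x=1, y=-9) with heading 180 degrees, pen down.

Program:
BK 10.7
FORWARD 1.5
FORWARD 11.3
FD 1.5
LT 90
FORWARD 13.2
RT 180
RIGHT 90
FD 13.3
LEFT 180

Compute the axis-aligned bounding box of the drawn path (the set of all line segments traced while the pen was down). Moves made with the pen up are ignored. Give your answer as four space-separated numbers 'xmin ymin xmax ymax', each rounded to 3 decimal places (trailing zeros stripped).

Answer: -2.6 -22.2 11.7 -9

Derivation:
Executing turtle program step by step:
Start: pos=(1,-9), heading=180, pen down
BK 10.7: (1,-9) -> (11.7,-9) [heading=180, draw]
FD 1.5: (11.7,-9) -> (10.2,-9) [heading=180, draw]
FD 11.3: (10.2,-9) -> (-1.1,-9) [heading=180, draw]
FD 1.5: (-1.1,-9) -> (-2.6,-9) [heading=180, draw]
LT 90: heading 180 -> 270
FD 13.2: (-2.6,-9) -> (-2.6,-22.2) [heading=270, draw]
RT 180: heading 270 -> 90
RT 90: heading 90 -> 0
FD 13.3: (-2.6,-22.2) -> (10.7,-22.2) [heading=0, draw]
LT 180: heading 0 -> 180
Final: pos=(10.7,-22.2), heading=180, 6 segment(s) drawn

Segment endpoints: x in {-2.6, -2.6, -1.1, 1, 10.2, 10.7, 11.7}, y in {-22.2, -9, -9}
xmin=-2.6, ymin=-22.2, xmax=11.7, ymax=-9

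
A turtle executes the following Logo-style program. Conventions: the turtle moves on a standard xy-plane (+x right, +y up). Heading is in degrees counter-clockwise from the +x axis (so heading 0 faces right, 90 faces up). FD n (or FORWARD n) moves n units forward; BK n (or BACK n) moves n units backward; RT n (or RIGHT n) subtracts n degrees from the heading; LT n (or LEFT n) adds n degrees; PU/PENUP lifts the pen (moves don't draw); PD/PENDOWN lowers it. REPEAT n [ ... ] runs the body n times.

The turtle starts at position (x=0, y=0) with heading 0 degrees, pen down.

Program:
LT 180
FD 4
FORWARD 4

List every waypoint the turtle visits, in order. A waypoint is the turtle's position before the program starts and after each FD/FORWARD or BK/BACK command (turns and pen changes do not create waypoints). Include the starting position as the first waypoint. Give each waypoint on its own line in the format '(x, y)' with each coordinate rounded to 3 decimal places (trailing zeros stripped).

Executing turtle program step by step:
Start: pos=(0,0), heading=0, pen down
LT 180: heading 0 -> 180
FD 4: (0,0) -> (-4,0) [heading=180, draw]
FD 4: (-4,0) -> (-8,0) [heading=180, draw]
Final: pos=(-8,0), heading=180, 2 segment(s) drawn
Waypoints (3 total):
(0, 0)
(-4, 0)
(-8, 0)

Answer: (0, 0)
(-4, 0)
(-8, 0)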